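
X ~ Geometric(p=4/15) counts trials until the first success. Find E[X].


For geometric (trials until first success), E[X] = 1/p = 1/(4/15) = 15/4

15/4


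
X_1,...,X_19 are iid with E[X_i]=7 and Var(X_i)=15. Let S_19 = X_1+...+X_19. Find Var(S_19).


By independence, Var(S_n) = n*Var(X_1) = 19*15 = 285

285


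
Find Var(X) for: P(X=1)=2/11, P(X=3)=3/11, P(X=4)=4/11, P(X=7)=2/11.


E[X] = 41/11, E[X^2] = 191/11
Var(X) = E[X^2] - (E[X])^2 = 191/11 - (41/11)^2 = 420/121

420/121


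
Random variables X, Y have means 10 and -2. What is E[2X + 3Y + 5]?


E[2X + 3Y + 5] = 2*E[X] + 3*E[Y] + 5
= (2)*(10) + (3)*(-2) + (5)
= 20 - 6 + 5 = 19

19


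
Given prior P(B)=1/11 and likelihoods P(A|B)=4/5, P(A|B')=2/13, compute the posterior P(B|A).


P(A) = P(A|B)P(B) + P(A|B')P(B') = 4/5*1/11 + 2/13*10/11 = 152/715
P(B|A) = P(A|B)P(B)/P(A) = (4/55)/(152/715) = 13/38

13/38


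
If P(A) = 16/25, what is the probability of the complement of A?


P(A') = 1 - P(A) = 1 - 16/25 = 9/25

9/25


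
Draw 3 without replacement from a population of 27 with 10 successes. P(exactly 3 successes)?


P(X=3) = C(10,3)*C(17,0) / C(27,3)
= 120*1 / 2925
= 120/2925 = 8/195

8/195


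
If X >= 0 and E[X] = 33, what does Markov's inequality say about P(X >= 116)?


Markov: P(X >= a) <= E[X]/a
P(X >= 116) <= 33/116

33/116


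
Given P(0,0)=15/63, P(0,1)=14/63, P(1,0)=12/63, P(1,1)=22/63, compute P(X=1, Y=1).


Read from table: P(X=1, Y=1) = 22/63

22/63


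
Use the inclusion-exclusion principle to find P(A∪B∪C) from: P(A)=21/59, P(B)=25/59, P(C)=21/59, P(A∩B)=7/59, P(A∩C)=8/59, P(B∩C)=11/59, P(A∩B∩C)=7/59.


P(A∪B∪C) = P(A)+P(B)+P(C) - P(AB)-P(AC)-P(BC) + P(ABC)
= 21/59+25/59+21/59 - 7/59-8/59-11/59 + 7/59
= 48/59

48/59


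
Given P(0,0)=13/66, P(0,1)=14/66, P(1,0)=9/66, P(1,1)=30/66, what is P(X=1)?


P(X=1) = P(1,0)+P(1,1) = 9/66 + 30/66 = 39/66 = 13/22

13/22


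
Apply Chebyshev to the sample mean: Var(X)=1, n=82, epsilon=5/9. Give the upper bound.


Var(Xbar) = Var(X)/n = 1/82
Chebyshev: P(|Xbar-mu| >= 5/9) <= Var(Xbar)/(5/9)^2 = (1/82)/(25/81) = 81/2050

81/2050


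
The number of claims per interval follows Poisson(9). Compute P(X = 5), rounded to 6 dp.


P(X=5) = e^(-9) * 9^5 / 5!
≈ 0.0001234098041 * 59049 / 120
≈ 0.060727

0.060727


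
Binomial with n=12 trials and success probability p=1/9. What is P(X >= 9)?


P(X>=9) = P(X=9) + P(X=10) + P(X=11) + P(X=12)
= 112640/282429536481 + 1408/94143178827 + 32/94143178827 + 1/282429536481
= 38987/94143178827

38987/94143178827


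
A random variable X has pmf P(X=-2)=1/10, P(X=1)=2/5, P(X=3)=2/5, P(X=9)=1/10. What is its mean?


E[X] = sum(x * P(x))
= -2*1/10 + 1*2/5 + 3*2/5 + 9*1/10
= 23/10

23/10


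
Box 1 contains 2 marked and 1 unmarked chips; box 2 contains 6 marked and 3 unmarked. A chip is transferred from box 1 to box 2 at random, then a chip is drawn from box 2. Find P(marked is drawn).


P(transfer marked) = 2/3; P(transfer unmarked) = 1/3
If marked transferred: Urn II has 7 marked of 10, so P(marked|marked moved) = 7/10
If unmarked transferred: Urn II has 6 marked of 10, so P(marked|unmarked moved) = 3/5
By total probability: P(marked) = 2/3*7/10 + 1/3*3/5 = 2/3

2/3


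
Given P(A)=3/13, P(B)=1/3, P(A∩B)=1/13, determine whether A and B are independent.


P(A)*P(B) = 3/13*1/3 = 1/13
P(A∩B) = 1/13, which equals P(A)P(B), so independent

Yes, A and B are independent


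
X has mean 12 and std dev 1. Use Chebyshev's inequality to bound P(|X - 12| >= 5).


k = 5/1 = 5
Chebyshev: P(|X-mu| >= k*sigma) <= 1/k^2 = 1/5^2 = 1/25

1/25


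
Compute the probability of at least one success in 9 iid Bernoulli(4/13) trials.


P(at least one) = 1 - P(none)
P(none) = (1 - 4/13)^9 = (9/13)^9 = 387420489/10604499373
P(at least one) = 1 - 387420489/10604499373 = 10217078884/10604499373

10217078884/10604499373


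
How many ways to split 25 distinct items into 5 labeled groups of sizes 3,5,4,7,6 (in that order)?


25! = 15511210043330985984000000
Denominator: 3!=6 * 5!=120 * 4!=24 * 7!=5040 * 6!=720
Coefficient = 15511210043330985984000000 / 62705664000 = 247365374256000

247365374256000


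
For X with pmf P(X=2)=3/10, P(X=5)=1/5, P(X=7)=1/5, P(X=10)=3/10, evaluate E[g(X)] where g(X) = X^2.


E[X^2] = sum(g(x)*P(x))
= 4*3/10 + 25*1/5 + 49*1/5 + 100*3/10
= 46

46


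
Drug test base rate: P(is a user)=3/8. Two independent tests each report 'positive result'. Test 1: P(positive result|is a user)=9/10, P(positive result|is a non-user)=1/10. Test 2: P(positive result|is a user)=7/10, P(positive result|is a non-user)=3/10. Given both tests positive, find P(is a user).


After test 1: P(+) = 9/10*3/8 + 1/10*5/8 = 2/5
P(B|+) = (27/80)/(2/5) = 27/32
After test 2 (use post1 as new prior): P(+) = 7/10*27/32 + 3/10*5/32 = 51/80
P(B|+,+) = (189/320)/(51/80) = 63/68

63/68


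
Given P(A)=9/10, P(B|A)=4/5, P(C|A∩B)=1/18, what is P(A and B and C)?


P(A∩B∩C) = P(A) * P(B|A) * P(C|A∩B)
= 9/10 * 4/5 * 1/18
= 18/25 * 1/18 = 1/25

1/25


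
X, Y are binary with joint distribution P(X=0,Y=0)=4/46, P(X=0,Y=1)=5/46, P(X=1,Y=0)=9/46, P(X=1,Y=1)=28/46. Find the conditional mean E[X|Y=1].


P(Y=1) = 33/46
E[X|Y=1] = (0*5 + 1*28)/33 = 28/33

28/33


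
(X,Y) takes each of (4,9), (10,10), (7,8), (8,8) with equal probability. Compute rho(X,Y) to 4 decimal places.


Cov(X,Y) = 0.5625, Var(X) = 4.6875, Var(Y) = 0.6875
rho = Cov/(sqrt(VarX)*sqrt(VarY)) = 0.3133

0.3133


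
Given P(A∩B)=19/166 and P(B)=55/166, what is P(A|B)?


P(A|B) = P(A∩B)/P(B) = (19/166)/(55/166) = 19/55

19/55


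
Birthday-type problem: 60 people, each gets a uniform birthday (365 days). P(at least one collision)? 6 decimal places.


P(all different) = prod((365-i)/365 for i=0..59) = 0.005877
P(at least one match) = 1 - 0.005877 = 0.994123

0.994123


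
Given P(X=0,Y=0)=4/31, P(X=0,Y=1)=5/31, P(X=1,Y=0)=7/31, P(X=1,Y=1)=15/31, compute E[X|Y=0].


P(Y=0) = 11/31
E[X|Y=0] = (0*4 + 1*7)/11 = 7/11

7/11


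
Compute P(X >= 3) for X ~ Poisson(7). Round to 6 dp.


P(X>=3) = 1 - P(X<=2) = 1 - (e^(-7)*7^0/0! + e^(-7)*7^1/1! + e^(-7)*7^2/2!)
≈ 1 - (0.0009118820 + 0.0063831738 + 0.0223411082)
= 1 - 0.0296361640 = 0.9703638360
≈ 0.970364

0.970364


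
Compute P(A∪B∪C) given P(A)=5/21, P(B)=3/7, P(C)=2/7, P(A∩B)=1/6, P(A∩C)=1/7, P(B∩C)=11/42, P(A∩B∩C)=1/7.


P(A∪B∪C) = P(A)+P(B)+P(C) - P(AB)-P(AC)-P(BC) + P(ABC)
= 5/21+3/7+2/7 - 1/6-1/7-11/42 + 1/7
= 11/21

11/21


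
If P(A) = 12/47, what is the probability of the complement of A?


P(A') = 1 - P(A) = 1 - 12/47 = 35/47

35/47


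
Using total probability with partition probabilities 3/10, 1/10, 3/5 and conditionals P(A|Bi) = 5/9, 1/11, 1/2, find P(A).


P(A) = P(A|B1)P(B1) + P(A|B2)P(B2) + P(A|B3)P(B3)
= 5/9*3/10 + 1/11*1/10 + 1/2*3/5
= 1/6 + 1/110 + 3/10 = 157/330

157/330


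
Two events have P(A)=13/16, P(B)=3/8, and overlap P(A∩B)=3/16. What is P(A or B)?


P(A∪B) = P(A) + P(B) - P(A∩B)
= 13/16 + 3/8 - 3/16 = 1

1


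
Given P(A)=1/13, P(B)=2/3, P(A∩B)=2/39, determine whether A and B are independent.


P(A)*P(B) = 1/13*2/3 = 2/39
P(A∩B) = 2/39, which equals P(A)P(B), so independent

Yes, A and B are independent


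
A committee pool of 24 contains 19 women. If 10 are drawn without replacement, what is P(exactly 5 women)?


P(X=5) = C(19,5)*C(5,5) / C(24,10)
= 11628*1 / 1961256
= 11628/1961256 = 3/506

3/506


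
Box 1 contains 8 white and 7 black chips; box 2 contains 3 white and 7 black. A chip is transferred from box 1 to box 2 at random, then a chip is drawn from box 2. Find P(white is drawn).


P(transfer white) = 8/15; P(transfer black) = 7/15
If white transferred: Urn II has 4 white of 11, so P(white|white moved) = 4/11
If black transferred: Urn II has 3 white of 11, so P(white|black moved) = 3/11
By total probability: P(white) = 8/15*4/11 + 7/15*3/11 = 53/165

53/165


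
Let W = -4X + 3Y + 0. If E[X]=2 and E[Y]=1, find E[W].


E[-4X + 3Y + 0] = -4*E[X] + 3*E[Y] + 0
= (-4)*(2) + (3)*(1) + (0)
= -8 + 3 + 0 = -5

-5


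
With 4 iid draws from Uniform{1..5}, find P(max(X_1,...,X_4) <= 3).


P(max <= 3) = P(all X_i <= 3) = (P(X_1 <= 3))^4
= (3/5)^4 = 81/625

81/625


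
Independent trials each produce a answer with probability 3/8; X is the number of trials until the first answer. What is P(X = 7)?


P(X=7) = (1-p)^6 * p = (5/8)^6 * 3/8
= 15625/262144 * 3/8 = 46875/2097152

46875/2097152


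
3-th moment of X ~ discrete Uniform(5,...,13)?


E[X^3] = (1/9) * sum(x^3 for x=5..13)
= 8181/9 = 909

909


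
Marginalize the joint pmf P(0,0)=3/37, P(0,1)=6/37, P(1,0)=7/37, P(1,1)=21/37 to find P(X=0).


P(X=0) = P(0,0)+P(0,1) = 3/37 + 6/37 = 9/37

9/37


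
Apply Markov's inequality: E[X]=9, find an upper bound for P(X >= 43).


Markov: P(X >= a) <= E[X]/a
P(X >= 43) <= 9/43

9/43


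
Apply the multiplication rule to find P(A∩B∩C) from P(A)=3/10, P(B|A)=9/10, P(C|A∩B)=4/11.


P(A∩B∩C) = P(A) * P(B|A) * P(C|A∩B)
= 3/10 * 9/10 * 4/11
= 27/100 * 4/11 = 27/275

27/275


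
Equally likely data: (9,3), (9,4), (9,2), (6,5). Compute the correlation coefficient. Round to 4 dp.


Cov(X,Y) = -1.1250, Var(X) = 1.6875, Var(Y) = 1.2500
rho = Cov/(sqrt(VarX)*sqrt(VarY)) = -0.7746

-0.7746


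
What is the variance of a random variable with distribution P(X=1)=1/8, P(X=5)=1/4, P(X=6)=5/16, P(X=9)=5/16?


E[X] = 97/16, E[X^2] = 687/16
Var(X) = E[X^2] - (E[X])^2 = 687/16 - (97/16)^2 = 1583/256

1583/256


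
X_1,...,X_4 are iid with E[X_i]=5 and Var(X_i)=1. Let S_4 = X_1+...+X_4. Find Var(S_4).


By independence, Var(S_n) = n*Var(X_1) = 4*1 = 4

4


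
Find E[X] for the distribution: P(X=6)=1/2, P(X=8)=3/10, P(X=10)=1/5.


E[X] = sum(x * P(x))
= 6*1/2 + 8*3/10 + 10*1/5
= 37/5

37/5


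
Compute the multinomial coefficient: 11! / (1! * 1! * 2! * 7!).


11! = 39916800
Denominator: 1!=1 * 1!=1 * 2!=2 * 7!=5040
Coefficient = 39916800 / 10080 = 3960

3960


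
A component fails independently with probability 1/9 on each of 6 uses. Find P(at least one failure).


P(at least one) = 1 - P(none)
P(none) = (1 - 1/9)^6 = (8/9)^6 = 262144/531441
P(at least one) = 1 - 262144/531441 = 269297/531441

269297/531441


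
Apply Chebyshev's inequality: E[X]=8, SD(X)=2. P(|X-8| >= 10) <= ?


k = 10/2 = 5
Chebyshev: P(|X-mu| >= k*sigma) <= 1/k^2 = 1/5^2 = 1/25

1/25


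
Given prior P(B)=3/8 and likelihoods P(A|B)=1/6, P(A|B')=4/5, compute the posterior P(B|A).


P(A) = P(A|B)P(B) + P(A|B')P(B') = 1/6*3/8 + 4/5*5/8 = 9/16
P(B|A) = P(A|B)P(B)/P(A) = (1/16)/(9/16) = 1/9

1/9


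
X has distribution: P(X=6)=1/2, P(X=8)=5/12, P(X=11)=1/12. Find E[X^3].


E[X^3] = sum(g(x)*P(x))
= 216*1/2 + 512*5/12 + 1331*1/12
= 1729/4

1729/4


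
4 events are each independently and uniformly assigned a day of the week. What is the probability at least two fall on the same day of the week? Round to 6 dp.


P(all different) = prod((7-i)/7 for i=0..3) = 0.349854
P(at least one match) = 1 - 0.349854 = 0.650146

0.650146


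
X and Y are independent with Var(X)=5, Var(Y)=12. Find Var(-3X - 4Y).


Independence => Cov(X,Y)=0
Var(-3X - 4Y) = (-3)^2*Var(X) + (-4)^2*Var(Y)
= 9*5 + 16*12 = 237

237


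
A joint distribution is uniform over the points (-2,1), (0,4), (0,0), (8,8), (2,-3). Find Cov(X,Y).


E[X]=8/5, E[Y]=2, E[XY]=56/5
Cov(X,Y) = E[XY] - E[X]E[Y] = 56/5 - 8/5*2 = 8

8


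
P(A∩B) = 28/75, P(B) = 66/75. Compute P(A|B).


P(A|B) = P(A∩B)/P(B) = (28/75)/(66/75) = 28/66 = 14/33

14/33


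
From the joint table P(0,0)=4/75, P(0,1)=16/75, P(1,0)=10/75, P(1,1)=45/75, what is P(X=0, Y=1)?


Read from table: P(X=0, Y=1) = 16/75

16/75


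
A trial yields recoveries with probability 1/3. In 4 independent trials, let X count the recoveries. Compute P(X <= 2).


P(X<=2) = P(X=0) + P(X=1) + P(X=2)
= 16/81 + 32/81 + 8/27
= 8/9

8/9


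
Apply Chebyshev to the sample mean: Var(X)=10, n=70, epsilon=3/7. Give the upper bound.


Var(Xbar) = Var(X)/n = 10/70
Chebyshev: P(|Xbar-mu| >= 3/7) <= Var(Xbar)/(3/7)^2 = (1/7)/(9/49) = 7/9

7/9


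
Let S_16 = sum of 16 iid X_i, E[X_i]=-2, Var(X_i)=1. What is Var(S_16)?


By independence, Var(S_n) = n*Var(X_1) = 16*1 = 16

16


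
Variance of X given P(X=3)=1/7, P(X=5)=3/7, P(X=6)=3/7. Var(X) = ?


E[X] = 36/7, E[X^2] = 192/7
Var(X) = E[X^2] - (E[X])^2 = 192/7 - (36/7)^2 = 48/49

48/49


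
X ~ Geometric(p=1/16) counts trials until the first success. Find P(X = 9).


P(X=9) = (1-p)^8 * p = (15/16)^8 * 1/16
= 2562890625/4294967296 * 1/16 = 2562890625/68719476736

2562890625/68719476736


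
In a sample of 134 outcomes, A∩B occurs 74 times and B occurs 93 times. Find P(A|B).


P(A|B) = P(A∩B)/P(B) = (74/134)/(93/134) = 74/93

74/93


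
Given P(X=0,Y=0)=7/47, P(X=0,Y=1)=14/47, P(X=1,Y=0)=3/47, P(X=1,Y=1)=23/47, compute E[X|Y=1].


P(Y=1) = 37/47
E[X|Y=1] = (0*14 + 1*23)/37 = 23/37

23/37


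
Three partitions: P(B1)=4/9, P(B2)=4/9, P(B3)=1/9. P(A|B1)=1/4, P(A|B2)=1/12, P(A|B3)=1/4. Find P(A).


P(A) = P(A|B1)P(B1) + P(A|B2)P(B2) + P(A|B3)P(B3)
= 1/4*4/9 + 1/12*4/9 + 1/4*1/9
= 1/9 + 1/27 + 1/36 = 19/108

19/108


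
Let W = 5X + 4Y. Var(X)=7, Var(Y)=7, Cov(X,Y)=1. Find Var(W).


Var(5X + 4Y) = 5^2*Var(X) + 4^2*Var(Y) + 2*5*4*Cov(X,Y)
= 25*7 + 16*7 + 40*1
= 175 + 112 + 40 = 327

327


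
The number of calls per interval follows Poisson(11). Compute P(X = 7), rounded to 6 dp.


P(X=7) = e^(-11) * 11^7 / 7!
≈ 0.00001670170079 * 19487171 / 5040
≈ 0.064577

0.064577


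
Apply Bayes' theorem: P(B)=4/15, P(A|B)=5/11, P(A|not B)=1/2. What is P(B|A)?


P(A) = P(A|B)P(B) + P(A|B')P(B') = 5/11*4/15 + 1/2*11/15 = 161/330
P(B|A) = P(A|B)P(B)/P(A) = (4/33)/(161/330) = 40/161

40/161


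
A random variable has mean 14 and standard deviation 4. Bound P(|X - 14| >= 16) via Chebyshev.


k = 16/4 = 4
Chebyshev: P(|X-mu| >= k*sigma) <= 1/k^2 = 1/4^2 = 1/16

1/16


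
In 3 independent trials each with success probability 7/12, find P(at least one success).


P(at least one) = 1 - P(none)
P(none) = (1 - 7/12)^3 = (5/12)^3 = 125/1728
P(at least one) = 1 - 125/1728 = 1603/1728

1603/1728


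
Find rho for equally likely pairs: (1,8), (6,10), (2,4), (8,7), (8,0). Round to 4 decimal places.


Cov(X,Y) = -2.6000, Var(X) = 8.8000, Var(Y) = 12.1600
rho = Cov/(sqrt(VarX)*sqrt(VarY)) = -0.2513

-0.2513


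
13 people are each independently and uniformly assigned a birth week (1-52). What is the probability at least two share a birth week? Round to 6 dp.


P(all different) = prod((52-i)/52 for i=0..12) = 0.194545
P(at least one match) = 1 - 0.194545 = 0.805455

0.805455


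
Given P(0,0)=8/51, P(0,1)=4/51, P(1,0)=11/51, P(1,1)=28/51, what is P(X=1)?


P(X=1) = P(1,0)+P(1,1) = 11/51 + 28/51 = 39/51 = 13/17

13/17


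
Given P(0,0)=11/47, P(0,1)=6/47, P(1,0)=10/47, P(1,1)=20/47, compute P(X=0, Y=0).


Read from table: P(X=0, Y=0) = 11/47

11/47


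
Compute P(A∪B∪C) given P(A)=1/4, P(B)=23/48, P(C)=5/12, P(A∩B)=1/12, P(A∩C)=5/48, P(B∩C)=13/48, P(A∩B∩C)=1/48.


P(A∪B∪C) = P(A)+P(B)+P(C) - P(AB)-P(AC)-P(BC) + P(ABC)
= 1/4+23/48+5/12 - 1/12-5/48-13/48 + 1/48
= 17/24

17/24


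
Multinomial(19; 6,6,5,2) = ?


19! = 121645100408832000
Denominator: 6!=720 * 6!=720 * 5!=120 * 2!=2
Coefficient = 121645100408832000 / 124416000 = 977728752

977728752


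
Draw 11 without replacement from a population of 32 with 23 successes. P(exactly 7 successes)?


P(X=7) = C(23,7)*C(9,4) / C(32,11)
= 245157*126 / 129024480
= 30889782/129024480 = 223839/934960

223839/934960


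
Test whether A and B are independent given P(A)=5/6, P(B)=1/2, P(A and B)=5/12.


P(A)*P(B) = 5/6*1/2 = 5/12
P(A∩B) = 5/12, which equals P(A)P(B), so independent

Yes, A and B are independent


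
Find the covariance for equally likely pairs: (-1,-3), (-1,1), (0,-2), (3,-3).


E[X]=1/4, E[Y]=-7/4, E[XY]=-7/4
Cov(X,Y) = E[XY] - E[X]E[Y] = -7/4 - 1/4*-7/4 = -21/16

-21/16


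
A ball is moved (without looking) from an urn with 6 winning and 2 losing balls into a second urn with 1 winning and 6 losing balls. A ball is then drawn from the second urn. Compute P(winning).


P(transfer winning) = 6/8 = 3/4; P(transfer losing) = 1/4
If winning transferred: Urn II has 2 winning of 8, so P(winning|winning moved) = 1/4
If losing transferred: Urn II has 1 winning of 8, so P(winning|losing moved) = 1/8
By total probability: P(winning) = 3/4*1/4 + 1/4*1/8 = 7/32

7/32


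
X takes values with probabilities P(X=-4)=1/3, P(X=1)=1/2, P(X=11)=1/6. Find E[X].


E[X] = sum(x * P(x))
= -4*1/3 + 1*1/2 + 11*1/6
= 1

1


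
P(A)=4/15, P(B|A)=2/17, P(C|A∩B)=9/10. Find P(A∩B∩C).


P(A∩B∩C) = P(A) * P(B|A) * P(C|A∩B)
= 4/15 * 2/17 * 9/10
= 8/255 * 9/10 = 12/425

12/425


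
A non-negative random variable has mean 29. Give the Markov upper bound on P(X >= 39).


Markov: P(X >= a) <= E[X]/a
P(X >= 39) <= 29/39

29/39


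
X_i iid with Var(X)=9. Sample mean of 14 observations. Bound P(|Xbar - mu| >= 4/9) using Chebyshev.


Var(Xbar) = Var(X)/n = 9/14
Chebyshev: P(|Xbar-mu| >= 4/9) <= Var(Xbar)/(4/9)^2 = (9/14)/(16/81) = 729/224
Bound exceeds 1, so trivial bound: 1

1


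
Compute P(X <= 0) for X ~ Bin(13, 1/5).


P(X<=0) = P(X=0)
= 67108864/1220703125
= 67108864/1220703125

67108864/1220703125


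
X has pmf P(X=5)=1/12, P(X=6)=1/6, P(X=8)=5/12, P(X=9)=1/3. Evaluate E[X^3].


E[X^3] = sum(x^3 * P(x))
= 125*1/12 + 216*1/6 + 512*5/12 + 729*1/3
= 2011/4

2011/4


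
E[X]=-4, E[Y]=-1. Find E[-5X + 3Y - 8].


E[-5X + 3Y - 8] = -5*E[X] + 3*E[Y] - 8
= (-5)*(-4) + (3)*(-1) + (-8)
= 20 - 3 - 8 = 9

9


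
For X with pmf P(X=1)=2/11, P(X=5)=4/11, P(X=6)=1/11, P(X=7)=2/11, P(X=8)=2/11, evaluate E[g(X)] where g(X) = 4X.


E[4X] = sum(g(x)*P(x))
= 4*2/11 + 20*4/11 + 24*1/11 + 28*2/11 + 32*2/11
= 232/11

232/11


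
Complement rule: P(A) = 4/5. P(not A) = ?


P(A') = 1 - P(A) = 1 - 4/5 = 1/5

1/5


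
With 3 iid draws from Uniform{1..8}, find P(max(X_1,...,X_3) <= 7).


P(max <= 7) = P(all X_i <= 7) = (P(X_1 <= 7))^3
= (7/8)^3 = 343/512

343/512


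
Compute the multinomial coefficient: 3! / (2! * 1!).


3! = 6
Denominator: 2!=2 * 1!=1
Coefficient = 6 / 2 = 3

3


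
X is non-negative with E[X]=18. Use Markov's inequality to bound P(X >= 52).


Markov: P(X >= a) <= E[X]/a
P(X >= 52) <= 18/52 = 9/26

9/26


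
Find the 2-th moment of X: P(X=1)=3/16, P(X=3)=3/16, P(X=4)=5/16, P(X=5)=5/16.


E[X^2] = sum(x^2 * P(x))
= 1*3/16 + 9*3/16 + 16*5/16 + 25*5/16
= 235/16

235/16


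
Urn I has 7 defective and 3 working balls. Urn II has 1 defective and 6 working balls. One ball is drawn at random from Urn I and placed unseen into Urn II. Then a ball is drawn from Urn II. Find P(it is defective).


P(transfer defective) = 7/10; P(transfer working) = 3/10
If defective transferred: Urn II has 2 defective of 8, so P(defective|defective moved) = 1/4
If working transferred: Urn II has 1 defective of 8, so P(defective|working moved) = 1/8
By total probability: P(defective) = 7/10*1/4 + 3/10*1/8 = 17/80

17/80


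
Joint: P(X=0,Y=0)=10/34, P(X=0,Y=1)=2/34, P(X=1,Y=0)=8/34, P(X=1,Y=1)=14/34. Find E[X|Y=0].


P(Y=0) = 18/34
E[X|Y=0] = (0*10 + 1*8)/18 = 8/18 = 4/9

4/9


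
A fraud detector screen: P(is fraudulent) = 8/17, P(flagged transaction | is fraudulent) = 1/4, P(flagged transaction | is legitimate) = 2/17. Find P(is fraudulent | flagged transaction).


P(A) = P(A|B)P(B) + P(A|B')P(B') = 1/4*8/17 + 2/17*9/17 = 52/289
P(B|A) = P(A|B)P(B)/P(A) = (2/17)/(52/289) = 17/26

17/26


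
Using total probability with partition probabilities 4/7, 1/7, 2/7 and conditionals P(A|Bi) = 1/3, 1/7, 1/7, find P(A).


P(A) = P(A|B1)P(B1) + P(A|B2)P(B2) + P(A|B3)P(B3)
= 1/3*4/7 + 1/7*1/7 + 1/7*2/7
= 4/21 + 1/49 + 2/49 = 37/147

37/147


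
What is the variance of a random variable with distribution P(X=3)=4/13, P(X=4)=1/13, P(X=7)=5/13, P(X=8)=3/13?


E[X] = 75/13, E[X^2] = 489/13
Var(X) = E[X^2] - (E[X])^2 = 489/13 - (75/13)^2 = 732/169

732/169


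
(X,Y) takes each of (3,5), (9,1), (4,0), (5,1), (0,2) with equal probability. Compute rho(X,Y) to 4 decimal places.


Cov(X,Y) = -1.7600, Var(X) = 8.5600, Var(Y) = 2.9600
rho = Cov/(sqrt(VarX)*sqrt(VarY)) = -0.3496

-0.3496


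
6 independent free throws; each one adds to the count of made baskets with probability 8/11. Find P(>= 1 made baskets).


P(at least one) = 1 - P(none)
P(none) = (1 - 8/11)^6 = (3/11)^6 = 729/1771561
P(at least one) = 1 - 729/1771561 = 1770832/1771561

1770832/1771561


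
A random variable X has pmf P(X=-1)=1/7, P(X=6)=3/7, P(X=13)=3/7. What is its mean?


E[X] = sum(x * P(x))
= -1*1/7 + 6*3/7 + 13*3/7
= 8

8


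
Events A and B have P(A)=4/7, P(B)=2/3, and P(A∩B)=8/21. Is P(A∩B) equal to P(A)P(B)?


P(A)*P(B) = 4/7*2/3 = 8/21
P(A∩B) = 8/21, which equals P(A)P(B), so independent

Yes, A and B are independent


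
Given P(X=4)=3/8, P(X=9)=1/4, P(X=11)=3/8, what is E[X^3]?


E[X^3] = sum(g(x)*P(x))
= 64*3/8 + 729*1/4 + 1331*3/8
= 5643/8

5643/8


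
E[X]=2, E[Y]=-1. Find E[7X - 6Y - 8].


E[7X - 6Y - 8] = 7*E[X] - 6*E[Y] - 8
= (7)*(2) + (-6)*(-1) + (-8)
= 14 + 6 - 8 = 12

12


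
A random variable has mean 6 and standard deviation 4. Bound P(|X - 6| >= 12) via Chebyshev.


k = 12/4 = 3
Chebyshev: P(|X-mu| >= k*sigma) <= 1/k^2 = 1/3^2 = 1/9

1/9


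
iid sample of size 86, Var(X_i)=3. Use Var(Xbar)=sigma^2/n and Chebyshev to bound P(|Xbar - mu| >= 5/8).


Var(Xbar) = Var(X)/n = 3/86
Chebyshev: P(|Xbar-mu| >= 5/8) <= Var(Xbar)/(5/8)^2 = (3/86)/(25/64) = 96/1075

96/1075


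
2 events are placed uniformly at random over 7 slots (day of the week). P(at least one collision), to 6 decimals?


P(all different) = prod((7-i)/7 for i=0..1) = 0.857143
P(at least one match) = 1 - 0.857143 = 0.142857

0.142857


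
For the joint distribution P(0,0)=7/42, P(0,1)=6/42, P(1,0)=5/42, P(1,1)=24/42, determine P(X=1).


P(X=1) = P(1,0)+P(1,1) = 5/42 + 24/42 = 29/42

29/42


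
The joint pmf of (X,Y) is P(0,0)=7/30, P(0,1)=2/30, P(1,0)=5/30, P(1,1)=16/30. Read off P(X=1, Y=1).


Read from table: P(X=1, Y=1) = 16/30 = 8/15

8/15


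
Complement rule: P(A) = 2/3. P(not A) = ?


P(A') = 1 - P(A) = 1 - 2/3 = 1/3

1/3


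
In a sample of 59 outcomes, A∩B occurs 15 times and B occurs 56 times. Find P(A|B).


P(A|B) = P(A∩B)/P(B) = (15/59)/(56/59) = 15/56

15/56


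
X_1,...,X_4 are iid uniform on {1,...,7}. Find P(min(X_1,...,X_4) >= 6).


P(min >= 6) = P(all X_i >= 6) = (P(X_1 >= 6))^4
= (2/7)^4 = 16/2401

16/2401


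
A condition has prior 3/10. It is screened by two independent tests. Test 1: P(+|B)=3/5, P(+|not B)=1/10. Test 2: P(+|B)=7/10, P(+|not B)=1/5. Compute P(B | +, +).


After test 1: P(+) = 3/5*3/10 + 1/10*7/10 = 1/4
P(B|+) = (9/50)/(1/4) = 18/25
After test 2 (use post1 as new prior): P(+) = 7/10*18/25 + 1/5*7/25 = 14/25
P(B|+,+) = (63/125)/(14/25) = 9/10

9/10


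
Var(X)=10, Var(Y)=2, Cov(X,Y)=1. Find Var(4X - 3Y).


Var(4X - 3Y) = 4^2*Var(X) + (-3)^2*Var(Y) + 2*4*(-3)*Cov(X,Y)
= 16*10 + 9*2 - 24*1
= 160 + 18 - 24 = 154

154


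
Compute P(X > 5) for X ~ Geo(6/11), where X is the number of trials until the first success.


P(X > 5) = P(first 5 trials all fail) = (1-p)^5 = (5/11)^5 = 3125/161051

3125/161051


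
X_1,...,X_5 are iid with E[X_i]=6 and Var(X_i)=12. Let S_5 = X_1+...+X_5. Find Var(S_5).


By independence, Var(S_n) = n*Var(X_1) = 5*12 = 60

60


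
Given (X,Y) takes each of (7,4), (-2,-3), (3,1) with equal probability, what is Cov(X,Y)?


E[X]=8/3, E[Y]=2/3, E[XY]=37/3
Cov(X,Y) = E[XY] - E[X]E[Y] = 37/3 - 8/3*2/3 = 95/9

95/9


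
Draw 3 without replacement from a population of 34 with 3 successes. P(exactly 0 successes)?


P(X=0) = C(3,0)*C(31,3) / C(34,3)
= 1*4495 / 5984
= 4495/5984

4495/5984


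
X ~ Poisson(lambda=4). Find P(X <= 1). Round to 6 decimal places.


P(X<=1) = e^(-4)*4^0/0! + e^(-4)*4^1/1!
≈ 0.0183156389 + 0.0732625556
= 0.0915781945
≈ 0.091578

0.091578


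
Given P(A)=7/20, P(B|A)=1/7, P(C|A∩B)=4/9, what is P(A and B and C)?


P(A∩B∩C) = P(A) * P(B|A) * P(C|A∩B)
= 7/20 * 1/7 * 4/9
= 1/20 * 4/9 = 1/45

1/45


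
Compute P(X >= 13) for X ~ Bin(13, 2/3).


P(X>=13) = P(X=13)
= 8192/1594323
= 8192/1594323

8192/1594323


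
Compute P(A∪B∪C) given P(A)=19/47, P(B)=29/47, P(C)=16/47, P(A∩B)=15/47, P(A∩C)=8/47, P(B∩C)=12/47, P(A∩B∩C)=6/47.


P(A∪B∪C) = P(A)+P(B)+P(C) - P(AB)-P(AC)-P(BC) + P(ABC)
= 19/47+29/47+16/47 - 15/47-8/47-12/47 + 6/47
= 35/47

35/47


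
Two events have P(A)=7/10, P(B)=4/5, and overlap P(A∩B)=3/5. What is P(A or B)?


P(A∪B) = P(A) + P(B) - P(A∩B)
= 7/10 + 4/5 - 3/5 = 9/10

9/10


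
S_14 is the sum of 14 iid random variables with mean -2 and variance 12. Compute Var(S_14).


By independence, Var(S_n) = n*Var(X_1) = 14*12 = 168

168


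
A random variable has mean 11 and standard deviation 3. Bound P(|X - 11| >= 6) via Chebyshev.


k = 6/3 = 2
Chebyshev: P(|X-mu| >= k*sigma) <= 1/k^2 = 1/2^2 = 1/4

1/4


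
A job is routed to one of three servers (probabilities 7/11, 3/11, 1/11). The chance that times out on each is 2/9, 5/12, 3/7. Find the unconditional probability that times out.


P(A) = P(A|B1)P(B1) + P(A|B2)P(B2) + P(A|B3)P(B3)
= 2/9*7/11 + 5/12*3/11 + 3/7*1/11
= 14/99 + 5/44 + 3/77 = 815/2772

815/2772


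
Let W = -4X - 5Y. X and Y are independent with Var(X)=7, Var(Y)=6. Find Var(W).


Independence => Cov(X,Y)=0
Var(-4X - 5Y) = (-4)^2*Var(X) + (-5)^2*Var(Y)
= 16*7 + 25*6 = 262

262


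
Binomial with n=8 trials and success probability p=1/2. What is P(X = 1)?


P(X=1) = C(8,1) * p^1 * (1-p)^7
= 8 * 1/2 * 1/128
= 1/32

1/32


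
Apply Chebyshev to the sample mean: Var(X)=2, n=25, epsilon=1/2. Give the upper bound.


Var(Xbar) = Var(X)/n = 2/25
Chebyshev: P(|Xbar-mu| >= 1/2) <= Var(Xbar)/(1/2)^2 = (2/25)/(1/4) = 8/25

8/25


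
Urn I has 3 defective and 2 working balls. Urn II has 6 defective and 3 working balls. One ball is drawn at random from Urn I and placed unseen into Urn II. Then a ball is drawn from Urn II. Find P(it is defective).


P(transfer defective) = 3/5; P(transfer working) = 2/5
If defective transferred: Urn II has 7 defective of 10, so P(defective|defective moved) = 7/10
If working transferred: Urn II has 6 defective of 10, so P(defective|working moved) = 3/5
By total probability: P(defective) = 3/5*7/10 + 2/5*3/5 = 33/50

33/50


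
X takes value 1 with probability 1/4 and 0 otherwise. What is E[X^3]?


For Bernoulli: X in {0,1}
E[X^3] = 0^3*(1-1/4) + 1^3*1/4 = 1/4

1/4


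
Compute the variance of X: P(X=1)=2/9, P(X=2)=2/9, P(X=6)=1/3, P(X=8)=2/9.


E[X] = 40/9, E[X^2] = 82/3
Var(X) = E[X^2] - (E[X])^2 = 82/3 - (40/9)^2 = 614/81

614/81


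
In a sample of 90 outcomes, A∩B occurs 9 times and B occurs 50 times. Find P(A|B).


P(A|B) = P(A∩B)/P(B) = (9/90)/(50/90) = 9/50

9/50


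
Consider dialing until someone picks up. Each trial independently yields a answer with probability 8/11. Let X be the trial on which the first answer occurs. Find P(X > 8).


P(X > 8) = P(first 8 trials all fail) = (1-p)^8 = (3/11)^8 = 6561/214358881

6561/214358881


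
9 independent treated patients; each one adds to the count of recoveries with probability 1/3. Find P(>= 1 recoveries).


P(at least one) = 1 - P(none)
P(none) = (1 - 1/3)^9 = (2/3)^9 = 512/19683
P(at least one) = 1 - 512/19683 = 19171/19683

19171/19683


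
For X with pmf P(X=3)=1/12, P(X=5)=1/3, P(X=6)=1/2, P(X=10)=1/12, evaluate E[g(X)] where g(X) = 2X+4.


E[2X+4] = sum(g(x)*P(x))
= 10*1/12 + 14*1/3 + 16*1/2 + 24*1/12
= 31/2

31/2


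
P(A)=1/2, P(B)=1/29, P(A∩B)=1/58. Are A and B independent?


P(A)*P(B) = 1/2*1/29 = 1/58
P(A∩B) = 1/58, which equals P(A)P(B), so independent

Yes, A and B are independent


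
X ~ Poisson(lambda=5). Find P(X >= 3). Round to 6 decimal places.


P(X>=3) = 1 - P(X<=2) = 1 - (e^(-5)*5^0/0! + e^(-5)*5^1/1! + e^(-5)*5^2/2!)
≈ 1 - (0.0067379470 + 0.0336897350 + 0.0842243375)
= 1 - 0.1246520195 = 0.8753479805
≈ 0.875348

0.875348


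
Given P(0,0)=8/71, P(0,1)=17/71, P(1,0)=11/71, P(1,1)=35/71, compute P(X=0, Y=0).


Read from table: P(X=0, Y=0) = 8/71

8/71


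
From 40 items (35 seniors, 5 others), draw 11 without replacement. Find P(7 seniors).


P(X=7) = C(35,7)*C(5,4) / C(40,11)
= 6724520*5 / 2311801440
= 33622600/2311801440 = 1595/109668

1595/109668


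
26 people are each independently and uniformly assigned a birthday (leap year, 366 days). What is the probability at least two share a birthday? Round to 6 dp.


P(all different) = prod((366-i)/366 for i=0..25) = 0.402786
P(at least one match) = 1 - 0.402786 = 0.597214

0.597214


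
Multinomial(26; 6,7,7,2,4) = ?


26! = 403291461126605635584000000
Denominator: 6!=720 * 7!=5040 * 7!=5040 * 2!=2 * 4!=24
Coefficient = 403291461126605635584000000 / 877879296000 = 459392837904000

459392837904000


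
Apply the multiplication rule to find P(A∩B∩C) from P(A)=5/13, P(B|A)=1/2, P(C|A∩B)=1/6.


P(A∩B∩C) = P(A) * P(B|A) * P(C|A∩B)
= 5/13 * 1/2 * 1/6
= 5/26 * 1/6 = 5/156

5/156


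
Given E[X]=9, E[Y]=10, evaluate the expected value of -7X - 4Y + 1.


E[-7X - 4Y + 1] = -7*E[X] - 4*E[Y] + 1
= (-7)*(9) + (-4)*(10) + (1)
= -63 - 40 + 1 = -102

-102


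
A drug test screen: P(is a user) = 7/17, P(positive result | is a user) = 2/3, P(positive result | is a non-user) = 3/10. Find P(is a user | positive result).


P(A) = P(A|B)P(B) + P(A|B')P(B') = 2/3*7/17 + 3/10*10/17 = 23/51
P(B|A) = P(A|B)P(B)/P(A) = (14/51)/(23/51) = 14/23

14/23


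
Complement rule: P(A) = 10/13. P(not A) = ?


P(A') = 1 - P(A) = 1 - 10/13 = 3/13

3/13


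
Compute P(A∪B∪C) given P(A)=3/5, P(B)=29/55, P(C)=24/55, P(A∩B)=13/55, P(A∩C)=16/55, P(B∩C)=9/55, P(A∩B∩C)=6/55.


P(A∪B∪C) = P(A)+P(B)+P(C) - P(AB)-P(AC)-P(BC) + P(ABC)
= 3/5+29/55+24/55 - 13/55-16/55-9/55 + 6/55
= 54/55

54/55


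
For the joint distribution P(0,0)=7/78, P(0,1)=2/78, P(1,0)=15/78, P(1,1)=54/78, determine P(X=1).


P(X=1) = P(1,0)+P(1,1) = 15/78 + 54/78 = 69/78 = 23/26

23/26


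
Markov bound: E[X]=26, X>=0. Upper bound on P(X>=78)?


Markov: P(X >= a) <= E[X]/a
P(X >= 78) <= 26/78 = 1/3

1/3


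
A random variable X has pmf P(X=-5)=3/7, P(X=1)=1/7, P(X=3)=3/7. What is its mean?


E[X] = sum(x * P(x))
= -5*3/7 + 1*1/7 + 3*3/7
= -5/7

-5/7


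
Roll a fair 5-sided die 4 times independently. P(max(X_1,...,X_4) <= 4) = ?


P(max <= 4) = P(all X_i <= 4) = (P(X_1 <= 4))^4
= (4/5)^4 = 256/625

256/625


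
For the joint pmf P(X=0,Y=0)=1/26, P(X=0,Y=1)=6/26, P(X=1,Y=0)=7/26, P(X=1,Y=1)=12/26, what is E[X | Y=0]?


P(Y=0) = 8/26
E[X|Y=0] = (0*1 + 1*7)/8 = 7/8

7/8


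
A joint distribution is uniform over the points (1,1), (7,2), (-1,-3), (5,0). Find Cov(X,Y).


E[X]=3, E[Y]=0, E[XY]=9/2
Cov(X,Y) = E[XY] - E[X]E[Y] = 9/2 - 3*0 = 9/2

9/2


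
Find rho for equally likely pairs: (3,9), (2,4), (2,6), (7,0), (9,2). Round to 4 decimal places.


Cov(X,Y) = -6.3200, Var(X) = 8.2400, Var(Y) = 9.7600
rho = Cov/(sqrt(VarX)*sqrt(VarY)) = -0.7047

-0.7047


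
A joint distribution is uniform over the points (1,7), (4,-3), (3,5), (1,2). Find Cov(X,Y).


E[X]=9/4, E[Y]=11/4, E[XY]=3
Cov(X,Y) = E[XY] - E[X]E[Y] = 3 - 9/4*11/4 = -51/16

-51/16


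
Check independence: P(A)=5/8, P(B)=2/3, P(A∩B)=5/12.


P(A)*P(B) = 5/8*2/3 = 5/12
P(A∩B) = 5/12, which equals P(A)P(B), so independent

Yes, A and B are independent


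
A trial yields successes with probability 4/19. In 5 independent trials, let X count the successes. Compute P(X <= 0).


P(X<=0) = P(X=0)
= 759375/2476099
= 759375/2476099

759375/2476099


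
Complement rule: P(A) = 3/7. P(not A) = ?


P(A') = 1 - P(A) = 1 - 3/7 = 4/7

4/7


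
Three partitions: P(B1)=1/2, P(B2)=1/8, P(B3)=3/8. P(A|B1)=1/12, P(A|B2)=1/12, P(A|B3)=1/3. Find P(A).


P(A) = P(A|B1)P(B1) + P(A|B2)P(B2) + P(A|B3)P(B3)
= 1/12*1/2 + 1/12*1/8 + 1/3*3/8
= 1/24 + 1/96 + 1/8 = 17/96

17/96


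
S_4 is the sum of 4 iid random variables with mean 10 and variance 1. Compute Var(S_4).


By independence, Var(S_n) = n*Var(X_1) = 4*1 = 4

4


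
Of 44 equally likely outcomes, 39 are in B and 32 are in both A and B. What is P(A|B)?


P(A|B) = P(A∩B)/P(B) = (32/44)/(39/44) = 32/39

32/39


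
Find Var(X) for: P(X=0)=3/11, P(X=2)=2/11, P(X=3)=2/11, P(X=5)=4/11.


E[X] = 30/11, E[X^2] = 126/11
Var(X) = E[X^2] - (E[X])^2 = 126/11 - (30/11)^2 = 486/121

486/121


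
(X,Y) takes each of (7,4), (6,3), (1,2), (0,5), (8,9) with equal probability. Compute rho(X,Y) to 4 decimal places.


Cov(X,Y) = 3.7600, Var(X) = 10.6400, Var(Y) = 5.8400
rho = Cov/(sqrt(VarX)*sqrt(VarY)) = 0.4770

0.4770


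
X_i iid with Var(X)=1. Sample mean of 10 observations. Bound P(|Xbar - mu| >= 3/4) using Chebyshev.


Var(Xbar) = Var(X)/n = 1/10
Chebyshev: P(|Xbar-mu| >= 3/4) <= Var(Xbar)/(3/4)^2 = (1/10)/(9/16) = 8/45

8/45


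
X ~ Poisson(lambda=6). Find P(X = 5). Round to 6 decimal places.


P(X=5) = e^(-6) * 6^5 / 5!
≈ 0.002478752177 * 7776 / 120
≈ 0.160623

0.160623


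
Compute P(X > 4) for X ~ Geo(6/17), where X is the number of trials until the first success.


P(X > 4) = P(first 4 trials all fail) = (1-p)^4 = (11/17)^4 = 14641/83521

14641/83521


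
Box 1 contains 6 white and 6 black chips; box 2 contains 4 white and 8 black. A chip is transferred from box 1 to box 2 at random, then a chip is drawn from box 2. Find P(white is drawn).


P(transfer white) = 6/12 = 1/2; P(transfer black) = 1/2
If white transferred: Urn II has 5 white of 13, so P(white|white moved) = 5/13
If black transferred: Urn II has 4 white of 13, so P(white|black moved) = 4/13
By total probability: P(white) = 1/2*5/13 + 1/2*4/13 = 9/26

9/26


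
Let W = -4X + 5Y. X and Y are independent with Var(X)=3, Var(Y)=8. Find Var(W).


Independence => Cov(X,Y)=0
Var(-4X + 5Y) = (-4)^2*Var(X) + 5^2*Var(Y)
= 16*3 + 25*8 = 248

248


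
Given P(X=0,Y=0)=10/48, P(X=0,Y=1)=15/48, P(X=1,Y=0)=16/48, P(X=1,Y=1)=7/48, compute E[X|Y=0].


P(Y=0) = 26/48
E[X|Y=0] = (0*10 + 1*16)/26 = 16/26 = 8/13

8/13


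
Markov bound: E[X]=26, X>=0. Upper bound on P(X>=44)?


Markov: P(X >= a) <= E[X]/a
P(X >= 44) <= 26/44 = 13/22

13/22


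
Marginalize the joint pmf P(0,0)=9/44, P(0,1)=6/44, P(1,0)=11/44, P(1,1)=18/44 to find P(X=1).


P(X=1) = P(1,0)+P(1,1) = 11/44 + 18/44 = 29/44

29/44


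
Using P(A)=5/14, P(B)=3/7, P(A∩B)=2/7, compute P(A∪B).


P(A∪B) = P(A) + P(B) - P(A∩B)
= 5/14 + 3/7 - 2/7 = 1/2

1/2


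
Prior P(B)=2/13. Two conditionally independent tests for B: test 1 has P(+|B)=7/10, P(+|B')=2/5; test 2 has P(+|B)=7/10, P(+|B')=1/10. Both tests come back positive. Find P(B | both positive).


After test 1: P(+) = 7/10*2/13 + 2/5*11/13 = 29/65
P(B|+) = (7/65)/(29/65) = 7/29
After test 2 (use post1 as new prior): P(+) = 7/10*7/29 + 1/10*22/29 = 71/290
P(B|+,+) = (49/290)/(71/290) = 49/71

49/71


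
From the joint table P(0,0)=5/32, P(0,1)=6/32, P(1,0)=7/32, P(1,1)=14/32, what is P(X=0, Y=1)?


Read from table: P(X=0, Y=1) = 6/32 = 3/16

3/16


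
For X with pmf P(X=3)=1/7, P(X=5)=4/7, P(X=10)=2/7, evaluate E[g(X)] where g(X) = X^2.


E[X^2] = sum(g(x)*P(x))
= 9*1/7 + 25*4/7 + 100*2/7
= 309/7

309/7


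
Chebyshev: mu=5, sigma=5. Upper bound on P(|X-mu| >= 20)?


k = 20/5 = 4
Chebyshev: P(|X-mu| >= k*sigma) <= 1/k^2 = 1/4^2 = 1/16

1/16


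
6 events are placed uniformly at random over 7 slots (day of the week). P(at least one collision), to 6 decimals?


P(all different) = prod((7-i)/7 for i=0..5) = 0.042839
P(at least one match) = 1 - 0.042839 = 0.957161

0.957161


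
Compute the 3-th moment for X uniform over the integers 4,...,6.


E[X^3] = (1/3) * sum(x^3 for x=4..6)
= 405/3 = 135

135


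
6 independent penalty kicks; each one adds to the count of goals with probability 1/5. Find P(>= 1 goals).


P(at least one) = 1 - P(none)
P(none) = (1 - 1/5)^6 = (4/5)^6 = 4096/15625
P(at least one) = 1 - 4096/15625 = 11529/15625

11529/15625


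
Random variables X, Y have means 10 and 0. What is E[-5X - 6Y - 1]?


E[-5X - 6Y - 1] = -5*E[X] - 6*E[Y] - 1
= (-5)*(10) + (-6)*(0) + (-1)
= -50 + 0 - 1 = -51

-51


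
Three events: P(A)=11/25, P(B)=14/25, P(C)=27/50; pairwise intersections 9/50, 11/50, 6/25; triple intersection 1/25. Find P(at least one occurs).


P(A∪B∪C) = P(A)+P(B)+P(C) - P(AB)-P(AC)-P(BC) + P(ABC)
= 11/25+14/25+27/50 - 9/50-11/50-6/25 + 1/25
= 47/50

47/50


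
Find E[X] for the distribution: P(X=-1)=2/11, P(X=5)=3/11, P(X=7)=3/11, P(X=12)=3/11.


E[X] = sum(x * P(x))
= -1*2/11 + 5*3/11 + 7*3/11 + 12*3/11
= 70/11

70/11


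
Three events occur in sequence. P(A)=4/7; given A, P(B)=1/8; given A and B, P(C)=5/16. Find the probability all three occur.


P(A∩B∩C) = P(A) * P(B|A) * P(C|A∩B)
= 4/7 * 1/8 * 5/16
= 1/14 * 5/16 = 5/224

5/224


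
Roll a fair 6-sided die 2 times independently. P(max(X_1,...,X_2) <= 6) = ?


P(max <= 6) = P(all X_i <= 6) = (P(X_1 <= 6))^2
= (6/6)^2 = 1^2 = 1

1


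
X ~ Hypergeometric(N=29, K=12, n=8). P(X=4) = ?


P(X=4) = C(12,4)*C(17,4) / C(29,8)
= 495*2380 / 4292145
= 1178100/4292145 = 2380/8671

2380/8671


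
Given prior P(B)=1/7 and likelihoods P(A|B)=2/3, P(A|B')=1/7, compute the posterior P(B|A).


P(A) = P(A|B)P(B) + P(A|B')P(B') = 2/3*1/7 + 1/7*6/7 = 32/147
P(B|A) = P(A|B)P(B)/P(A) = (2/21)/(32/147) = 7/16

7/16


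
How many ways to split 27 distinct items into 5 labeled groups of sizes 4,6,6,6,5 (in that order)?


27! = 10888869450418352160768000000
Denominator: 4!=24 * 6!=720 * 6!=720 * 6!=720 * 5!=120
Coefficient = 10888869450418352160768000000 / 1074954240000 = 10129612075783200

10129612075783200


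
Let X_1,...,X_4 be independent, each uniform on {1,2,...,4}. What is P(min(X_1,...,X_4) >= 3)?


P(min >= 3) = P(all X_i >= 3) = (P(X_1 >= 3))^4
= (2/4)^4 = (1/2)^4 = 1/16

1/16


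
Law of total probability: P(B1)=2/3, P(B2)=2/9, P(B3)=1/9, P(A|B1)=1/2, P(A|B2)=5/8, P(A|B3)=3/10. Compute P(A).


P(A) = P(A|B1)P(B1) + P(A|B2)P(B2) + P(A|B3)P(B3)
= 1/2*2/3 + 5/8*2/9 + 3/10*1/9
= 1/3 + 5/36 + 1/30 = 91/180

91/180


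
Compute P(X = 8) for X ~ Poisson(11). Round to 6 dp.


P(X=8) = e^(-11) * 11^8 / 8!
≈ 0.00001670170079 * 214358881 / 40320
≈ 0.088794

0.088794


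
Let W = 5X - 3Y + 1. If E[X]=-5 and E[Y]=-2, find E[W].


E[5X - 3Y + 1] = 5*E[X] - 3*E[Y] + 1
= (5)*(-5) + (-3)*(-2) + (1)
= -25 + 6 + 1 = -18

-18


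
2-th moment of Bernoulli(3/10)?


For Bernoulli: X in {0,1}
E[X^2] = 0^2*(1-3/10) + 1^2*3/10 = 3/10

3/10


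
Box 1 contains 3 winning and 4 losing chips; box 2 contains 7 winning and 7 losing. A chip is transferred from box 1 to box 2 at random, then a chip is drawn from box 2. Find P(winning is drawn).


P(transfer winning) = 3/7; P(transfer losing) = 4/7
If winning transferred: Urn II has 8 winning of 15, so P(winning|winning moved) = 8/15
If losing transferred: Urn II has 7 winning of 15, so P(winning|losing moved) = 7/15
By total probability: P(winning) = 3/7*8/15 + 4/7*7/15 = 52/105

52/105


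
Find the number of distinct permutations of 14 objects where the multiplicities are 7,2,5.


14! = 87178291200
Denominator: 7!=5040 * 2!=2 * 5!=120
Coefficient = 87178291200 / 1209600 = 72072

72072
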